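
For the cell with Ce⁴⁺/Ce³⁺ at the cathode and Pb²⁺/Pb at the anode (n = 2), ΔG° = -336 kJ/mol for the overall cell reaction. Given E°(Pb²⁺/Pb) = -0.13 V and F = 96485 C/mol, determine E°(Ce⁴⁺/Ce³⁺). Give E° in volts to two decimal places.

E°cell = −ΔG°/(nF) = −(-336×10³)/((2)(96485)) = +1.741 V.
Since Ce⁴⁺/Ce³⁺ is the cathode and Pb²⁺/Pb the anode, E°cell = E°(Ce⁴⁺/Ce³⁺) − E°(Pb²⁺/Pb).
So E°(Ce⁴⁺/Ce³⁺) = E°cell + E°(Pb²⁺/Pb) = +1.741 + (-0.13) = +1.61 V.

+1.61 V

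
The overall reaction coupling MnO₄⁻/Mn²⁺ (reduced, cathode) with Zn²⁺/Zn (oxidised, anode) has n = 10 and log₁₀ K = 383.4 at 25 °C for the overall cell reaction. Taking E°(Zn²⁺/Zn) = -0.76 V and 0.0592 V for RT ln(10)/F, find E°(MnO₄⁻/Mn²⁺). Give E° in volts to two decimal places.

+1.51 V

E°cell = (0.0592/n)·log K = (0.0592/10)(383.4) = +2.270 V.
Since MnO₄⁻/Mn²⁺ is the cathode and Zn²⁺/Zn the anode, E°cell = E°(MnO₄⁻/Mn²⁺) − E°(Zn²⁺/Zn).
So E°(MnO₄⁻/Mn²⁺) = E°cell + E°(Zn²⁺/Zn) = +2.270 + (-0.76) = +1.51 V.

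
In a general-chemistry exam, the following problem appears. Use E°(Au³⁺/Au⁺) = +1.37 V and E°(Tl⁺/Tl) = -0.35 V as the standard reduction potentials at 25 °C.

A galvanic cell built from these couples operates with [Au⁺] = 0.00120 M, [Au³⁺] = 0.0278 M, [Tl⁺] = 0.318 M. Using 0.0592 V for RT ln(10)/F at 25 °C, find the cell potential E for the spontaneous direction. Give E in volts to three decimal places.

Au³⁺/Au⁺ is the cathode (higher E°), Tl⁺/Tl the anode: E°cell = +1.37 − (-0.35) = +1.72 V, n = 2.
Overall: Au³⁺(aq) + 2 Tl(s) → Au⁺(aq) + 2 Tl⁺(aq)
Q = [Au⁺]·[Tl⁺]^2 / ([Au³⁺]); log Q = -2.360.
E = E° − (0.0592/n) log Q = +1.72 − (0.0592/2)(-2.360) = +1.790 V.

+1.790 V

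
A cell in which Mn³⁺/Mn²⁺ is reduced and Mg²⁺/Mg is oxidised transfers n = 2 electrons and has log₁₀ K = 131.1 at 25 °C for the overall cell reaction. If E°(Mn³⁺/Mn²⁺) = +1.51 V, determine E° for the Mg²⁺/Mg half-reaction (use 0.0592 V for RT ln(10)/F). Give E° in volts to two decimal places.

-2.37 V

E°cell = (0.0592/n)·log K = (0.0592/2)(131.1) = +3.881 V.
Since Mn³⁺/Mn²⁺ is the cathode and Mg²⁺/Mg the anode, E°cell = E°(Mn³⁺/Mn²⁺) − E°(Mg²⁺/Mg).
So E°(Mg²⁺/Mg) = E°(Mn³⁺/Mn²⁺) − E°cell = (+1.51) − (+3.881) = -2.37 V.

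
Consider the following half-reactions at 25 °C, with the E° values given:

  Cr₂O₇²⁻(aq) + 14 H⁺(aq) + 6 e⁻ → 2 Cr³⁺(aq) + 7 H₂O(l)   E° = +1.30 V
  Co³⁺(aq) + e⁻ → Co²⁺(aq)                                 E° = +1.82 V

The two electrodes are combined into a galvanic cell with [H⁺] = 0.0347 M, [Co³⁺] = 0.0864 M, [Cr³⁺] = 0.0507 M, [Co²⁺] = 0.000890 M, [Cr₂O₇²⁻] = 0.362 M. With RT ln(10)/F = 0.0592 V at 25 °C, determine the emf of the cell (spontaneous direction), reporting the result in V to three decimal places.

+0.818 V

Co³⁺/Co²⁺ is the cathode (higher E°), Cr₂O₇²⁻/Cr³⁺ the anode: E°cell = +1.82 − (+1.30) = +0.52 V, n = 6.
Overall: 6 Co³⁺(aq) + 2 Cr³⁺(aq) + 7 H₂O(l) → 6 Co²⁺(aq) + Cr₂O₇²⁻(aq) + 14 H⁺(aq)
Q = [Co²⁺]^6·[Cr₂O₇²⁻]·[H⁺]^14 / ([Co³⁺]^6·[Cr³⁺]^2); log Q = -30.209.
E = E° − (0.0592/n) log Q = +0.52 − (0.0592/6)(-30.209) = +0.818 V.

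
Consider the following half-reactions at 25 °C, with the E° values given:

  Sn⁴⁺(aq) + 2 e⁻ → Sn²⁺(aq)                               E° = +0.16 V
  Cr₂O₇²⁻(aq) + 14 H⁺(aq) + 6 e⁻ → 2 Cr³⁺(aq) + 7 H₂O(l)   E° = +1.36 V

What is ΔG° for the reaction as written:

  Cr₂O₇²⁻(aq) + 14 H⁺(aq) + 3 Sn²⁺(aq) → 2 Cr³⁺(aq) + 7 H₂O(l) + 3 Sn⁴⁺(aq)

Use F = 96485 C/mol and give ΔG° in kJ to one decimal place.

-694.7 kJ

As written, Cr₂O₇²⁻/Cr³⁺ is reduced (cathode) and Sn⁴⁺/Sn²⁺ is oxidised (anode), so E°cell = (+1.36) − (+0.16) = +1.20 V.
Balancing electrons gives n = 6.
ΔG° = −nFE° = −(6)(96485)(+1.20) = -694,692 J = -694.7 kJ.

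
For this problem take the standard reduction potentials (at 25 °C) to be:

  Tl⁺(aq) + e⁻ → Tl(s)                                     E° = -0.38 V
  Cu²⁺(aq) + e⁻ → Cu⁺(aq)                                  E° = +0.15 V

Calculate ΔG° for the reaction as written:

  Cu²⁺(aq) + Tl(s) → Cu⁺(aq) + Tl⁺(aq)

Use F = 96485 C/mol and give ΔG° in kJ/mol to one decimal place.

-51.1 kJ/mol

As written, Cu²⁺/Cu⁺ is reduced (cathode) and Tl⁺/Tl is oxidised (anode), so E°cell = (+0.15) − (-0.38) = +0.53 V.
Balancing electrons gives n = 1.
ΔG° = −nFE° = −(1)(96485)(+0.53) = -51,137 J = -51.1 kJ/mol.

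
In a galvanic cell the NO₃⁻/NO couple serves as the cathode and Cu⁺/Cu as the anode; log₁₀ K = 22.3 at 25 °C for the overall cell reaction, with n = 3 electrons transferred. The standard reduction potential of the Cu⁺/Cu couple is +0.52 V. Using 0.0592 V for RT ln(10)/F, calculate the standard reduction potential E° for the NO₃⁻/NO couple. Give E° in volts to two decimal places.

+0.96 V

E°cell = (0.0592/n)·log K = (0.0592/3)(22.3) = +0.440 V.
Since NO₃⁻/NO is the cathode and Cu⁺/Cu the anode, E°cell = E°(NO₃⁻/NO) − E°(Cu⁺/Cu).
So E°(NO₃⁻/NO) = E°cell + E°(Cu⁺/Cu) = +0.440 + (+0.52) = +0.96 V.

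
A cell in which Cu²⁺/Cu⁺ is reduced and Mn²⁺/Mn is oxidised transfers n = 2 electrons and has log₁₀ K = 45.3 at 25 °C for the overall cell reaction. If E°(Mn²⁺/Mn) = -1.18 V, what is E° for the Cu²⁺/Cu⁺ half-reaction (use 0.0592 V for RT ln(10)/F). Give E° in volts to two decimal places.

+0.16 V

E°cell = (0.0592/n)·log K = (0.0592/2)(45.3) = +1.341 V.
Since Cu²⁺/Cu⁺ is the cathode and Mn²⁺/Mn the anode, E°cell = E°(Cu²⁺/Cu⁺) − E°(Mn²⁺/Mn).
So E°(Cu²⁺/Cu⁺) = E°cell + E°(Mn²⁺/Mn) = +1.341 + (-1.18) = +0.16 V.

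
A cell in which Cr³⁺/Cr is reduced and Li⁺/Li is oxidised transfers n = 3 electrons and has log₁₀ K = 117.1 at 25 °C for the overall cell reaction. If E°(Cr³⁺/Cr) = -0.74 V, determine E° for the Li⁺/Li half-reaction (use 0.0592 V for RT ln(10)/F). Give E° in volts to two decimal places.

-3.05 V

E°cell = (0.0592/n)·log K = (0.0592/3)(117.1) = +2.311 V.
Since Cr³⁺/Cr is the cathode and Li⁺/Li the anode, E°cell = E°(Cr³⁺/Cr) − E°(Li⁺/Li).
So E°(Li⁺/Li) = E°(Cr³⁺/Cr) − E°cell = (-0.74) − (+2.311) = -3.05 V.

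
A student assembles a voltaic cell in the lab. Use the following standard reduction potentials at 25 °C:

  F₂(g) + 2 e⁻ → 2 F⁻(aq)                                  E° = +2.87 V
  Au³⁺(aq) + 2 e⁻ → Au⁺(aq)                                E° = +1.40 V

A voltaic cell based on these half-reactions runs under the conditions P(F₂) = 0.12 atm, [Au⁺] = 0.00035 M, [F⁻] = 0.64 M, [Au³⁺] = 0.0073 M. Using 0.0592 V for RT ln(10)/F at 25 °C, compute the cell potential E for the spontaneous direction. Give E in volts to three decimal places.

+1.415 V

F₂/F⁻ is the cathode (higher E°), Au³⁺/Au⁺ the anode: E°cell = +2.87 − (+1.40) = +1.47 V, n = 2.
Overall: F₂(g) + Au⁺(aq) → 2 F⁻(aq) + Au³⁺(aq)
Q = [F⁻]^2·[Au³⁺] / (P(F₂)·[Au⁺]); log Q = 1.852.
E = E° − (0.0592/n) log Q = +1.47 − (0.0592/2)(1.852) = +1.415 V.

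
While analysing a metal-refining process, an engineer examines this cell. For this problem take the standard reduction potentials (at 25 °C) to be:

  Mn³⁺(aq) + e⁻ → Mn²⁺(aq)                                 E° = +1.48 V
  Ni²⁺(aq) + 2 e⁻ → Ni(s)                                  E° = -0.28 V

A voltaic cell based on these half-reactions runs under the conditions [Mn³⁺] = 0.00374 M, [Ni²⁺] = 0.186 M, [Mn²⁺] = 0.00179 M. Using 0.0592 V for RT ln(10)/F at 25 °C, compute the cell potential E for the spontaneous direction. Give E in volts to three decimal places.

Mn³⁺/Mn²⁺ is the cathode (higher E°), Ni²⁺/Ni the anode: E°cell = +1.48 − (-0.28) = +1.76 V, n = 2.
Overall: 2 Mn³⁺(aq) + Ni(s) → 2 Mn²⁺(aq) + Ni²⁺(aq)
Q = [Mn²⁺]^2·[Ni²⁺] / ([Mn³⁺]^2); log Q = -1.371.
E = E° − (0.0592/n) log Q = +1.76 − (0.0592/2)(-1.371) = +1.801 V.

+1.801 V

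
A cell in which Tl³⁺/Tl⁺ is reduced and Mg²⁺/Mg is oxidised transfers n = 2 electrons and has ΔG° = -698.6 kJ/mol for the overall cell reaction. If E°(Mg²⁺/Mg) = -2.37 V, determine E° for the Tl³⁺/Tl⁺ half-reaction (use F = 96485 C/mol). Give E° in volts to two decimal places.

+1.25 V

E°cell = −ΔG°/(nF) = −(-698.6×10³)/((2)(96485)) = +3.620 V.
Since Tl³⁺/Tl⁺ is the cathode and Mg²⁺/Mg the anode, E°cell = E°(Tl³⁺/Tl⁺) − E°(Mg²⁺/Mg).
So E°(Tl³⁺/Tl⁺) = E°cell + E°(Mg²⁺/Mg) = +3.620 + (-2.37) = +1.25 V.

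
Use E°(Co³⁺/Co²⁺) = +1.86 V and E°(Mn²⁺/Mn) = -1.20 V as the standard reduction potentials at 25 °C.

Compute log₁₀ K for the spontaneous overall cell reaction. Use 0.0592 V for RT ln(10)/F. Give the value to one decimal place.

Cathode: Co³⁺/Co²⁺; anode: Mn²⁺/Mn. E°cell = +3.06 V, n = 2.
log K = nE°cell / 0.0592 = (2)(+3.06) / 0.0592 = 103.4.

103.4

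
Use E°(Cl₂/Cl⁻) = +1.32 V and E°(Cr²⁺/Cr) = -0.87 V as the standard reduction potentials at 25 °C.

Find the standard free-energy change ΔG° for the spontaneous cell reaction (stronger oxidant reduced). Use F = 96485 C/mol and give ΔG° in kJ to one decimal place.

Cl₂/Cl⁻ (E° = +1.32 V) is the cathode; Cr²⁺/Cr (E° = -0.87 V) is the anode, so E°cell = +2.19 V.
Balancing electrons gives n = 2 (lcm of 2 and 2).
ΔG° = −nFE° = −(2)(96485)(+2.19) = -422,604 J = -422.6 kJ.

-422.6 kJ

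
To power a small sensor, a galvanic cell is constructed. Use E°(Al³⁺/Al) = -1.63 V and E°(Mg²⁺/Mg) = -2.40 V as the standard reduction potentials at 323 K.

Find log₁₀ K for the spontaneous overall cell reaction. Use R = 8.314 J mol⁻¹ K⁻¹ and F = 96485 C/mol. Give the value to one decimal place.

72.1

Cathode: Al³⁺/Al; anode: Mg²⁺/Mg. E°cell = (-1.63) − (-2.40) = +0.77 V, with n = 6.
ΔG° = −nFE° = −RT ln K, so ln K = nFE°/(RT) = (6)(96485)(+0.77) / ((8.314)(323)) = 165.993.
log₁₀ K = 165.993 / ln 10 = 72.1.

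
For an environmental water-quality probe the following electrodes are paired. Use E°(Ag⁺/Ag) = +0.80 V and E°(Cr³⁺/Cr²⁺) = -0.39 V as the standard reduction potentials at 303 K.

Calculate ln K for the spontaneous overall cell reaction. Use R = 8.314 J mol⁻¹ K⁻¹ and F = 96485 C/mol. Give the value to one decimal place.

Cathode: Ag⁺/Ag; anode: Cr³⁺/Cr²⁺. E°cell = (+0.80) − (-0.39) = +1.19 V, with n = 1.
ΔG° = −nFE° = −RT ln K, so ln K = nFE°/(RT) = (1)(96485)(+1.19) / ((8.314)(303)) = 45.578.

45.6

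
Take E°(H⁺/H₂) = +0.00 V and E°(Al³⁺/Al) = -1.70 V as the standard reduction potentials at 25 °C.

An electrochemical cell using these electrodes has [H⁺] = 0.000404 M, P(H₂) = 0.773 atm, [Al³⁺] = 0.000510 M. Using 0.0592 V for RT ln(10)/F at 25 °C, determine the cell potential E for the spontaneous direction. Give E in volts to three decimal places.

+1.567 V

H⁺/H₂ is the cathode (higher E°), Al³⁺/Al the anode: E°cell = +0.00 − (-1.70) = +1.70 V, n = 6.
Overall: 6 H⁺(aq) + 2 Al(s) → 3 H₂(g) + 2 Al³⁺(aq)
Q = P(H₂)^3·[Al³⁺]^2 / ([H⁺]^6); log Q = 13.441.
E = E° − (0.0592/n) log Q = +1.70 − (0.0592/6)(13.441) = +1.567 V.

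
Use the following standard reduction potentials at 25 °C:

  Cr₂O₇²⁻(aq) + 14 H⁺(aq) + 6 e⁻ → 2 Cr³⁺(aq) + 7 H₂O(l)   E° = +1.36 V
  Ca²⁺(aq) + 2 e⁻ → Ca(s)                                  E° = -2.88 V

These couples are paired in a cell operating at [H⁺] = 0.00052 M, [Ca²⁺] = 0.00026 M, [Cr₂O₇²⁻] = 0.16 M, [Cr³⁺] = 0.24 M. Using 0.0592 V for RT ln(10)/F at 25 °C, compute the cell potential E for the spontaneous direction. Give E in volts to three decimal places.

Cr₂O₇²⁻/Cr³⁺ is the cathode (higher E°), Ca²⁺/Ca the anode: E°cell = +1.36 − (-2.88) = +4.24 V, n = 6.
Overall: Cr₂O₇²⁻(aq) + 14 H⁺(aq) + 3 Ca(s) → 2 Cr³⁺(aq) + 7 H₂O(l) + 3 Ca²⁺(aq)
Q = [Cr³⁺]^2·[Ca²⁺]^3 / ([Cr₂O₇²⁻]·[H⁺]^14); log Q = 34.777.
E = E° − (0.0592/n) log Q = +4.24 − (0.0592/6)(34.777) = +3.897 V.

+3.897 V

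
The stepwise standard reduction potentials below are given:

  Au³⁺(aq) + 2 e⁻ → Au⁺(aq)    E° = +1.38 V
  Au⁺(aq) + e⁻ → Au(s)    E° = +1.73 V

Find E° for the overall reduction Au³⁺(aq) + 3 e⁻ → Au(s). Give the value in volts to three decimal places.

Adding the free-energy changes (−nFE°) of the two steps gives −n₃FE°₃ = −n₁FE°₁ − n₂FE°₂.
E°₃ = (2×+1.38 + 1×+1.73) / 3 = (+4.490) / 3 = +1.497 V.

+1.497 V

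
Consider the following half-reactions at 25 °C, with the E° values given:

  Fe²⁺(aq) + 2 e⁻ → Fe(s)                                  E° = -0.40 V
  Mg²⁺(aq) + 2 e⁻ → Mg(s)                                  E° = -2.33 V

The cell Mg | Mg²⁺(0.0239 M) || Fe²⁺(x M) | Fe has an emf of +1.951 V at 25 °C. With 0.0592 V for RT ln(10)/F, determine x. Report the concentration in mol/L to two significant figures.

Fe²⁺/Fe is the cathode, Mg²⁺/Mg the anode: E°cell = +1.93 V, n = 2.
Overall reaction: Fe²⁺(aq) + Mg(s) → Fe(s) + Mg²⁺(aq); Q = [Mg²⁺]^1/[Fe²⁺]^1.
From E = E° − (0.0592/n) log Q: log Q = (E° − E)·n/0.0592 = (+1.93 − (+1.951))·2/0.0592 = -0.7095.
So 1·log[Fe²⁺] = 1·log(0.0239) − log Q = -1.6216 − (-0.7095) = -0.9121; [Fe²⁺] = 10^(-0.9121) ≈ 0.12 M.

0.12 M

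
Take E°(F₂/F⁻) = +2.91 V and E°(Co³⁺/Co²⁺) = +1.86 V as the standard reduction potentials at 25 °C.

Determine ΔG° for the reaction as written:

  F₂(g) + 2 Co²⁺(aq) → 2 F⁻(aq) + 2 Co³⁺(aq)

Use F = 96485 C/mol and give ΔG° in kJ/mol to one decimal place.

As written, F₂/F⁻ is reduced (cathode) and Co³⁺/Co²⁺ is oxidised (anode), so E°cell = (+2.91) − (+1.86) = +1.05 V.
Balancing electrons gives n = 2.
ΔG° = −nFE° = −(2)(96485)(+1.05) = -202,618 J = -202.6 kJ/mol.

-202.6 kJ/mol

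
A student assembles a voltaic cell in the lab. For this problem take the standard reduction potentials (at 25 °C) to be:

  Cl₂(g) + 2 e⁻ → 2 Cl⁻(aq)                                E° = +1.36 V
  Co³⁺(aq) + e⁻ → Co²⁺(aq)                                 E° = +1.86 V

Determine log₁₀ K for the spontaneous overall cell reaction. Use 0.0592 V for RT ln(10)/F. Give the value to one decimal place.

Cathode: Co³⁺/Co²⁺; anode: Cl₂/Cl⁻. E°cell = +0.50 V, n = 2.
log K = nE°cell / 0.0592 = (2)(+0.50) / 0.0592 = 16.9.

16.9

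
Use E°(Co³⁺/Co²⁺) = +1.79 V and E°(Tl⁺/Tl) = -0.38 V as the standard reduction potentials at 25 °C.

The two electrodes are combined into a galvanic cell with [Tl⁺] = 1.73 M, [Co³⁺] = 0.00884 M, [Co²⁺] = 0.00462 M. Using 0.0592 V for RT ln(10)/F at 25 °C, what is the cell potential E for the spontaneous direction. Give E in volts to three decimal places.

Co³⁺/Co²⁺ is the cathode (higher E°), Tl⁺/Tl the anode: E°cell = +1.79 − (-0.38) = +2.17 V, n = 1.
Overall: Co³⁺(aq) + Tl(s) → Co²⁺(aq) + Tl⁺(aq)
Q = [Co²⁺]·[Tl⁺] / ([Co³⁺]); log Q = -0.044.
E = E° − (0.0592/n) log Q = +2.17 − (0.0592/1)(-0.044) = +2.173 V.

+2.173 V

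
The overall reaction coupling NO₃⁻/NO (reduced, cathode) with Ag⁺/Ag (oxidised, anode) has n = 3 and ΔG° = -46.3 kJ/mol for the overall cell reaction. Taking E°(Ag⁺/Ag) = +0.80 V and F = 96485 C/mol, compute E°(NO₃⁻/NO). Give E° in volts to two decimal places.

+0.96 V

E°cell = −ΔG°/(nF) = −(-46.3×10³)/((3)(96485)) = +0.160 V.
Since NO₃⁻/NO is the cathode and Ag⁺/Ag the anode, E°cell = E°(NO₃⁻/NO) − E°(Ag⁺/Ag).
So E°(NO₃⁻/NO) = E°cell + E°(Ag⁺/Ag) = +0.160 + (+0.80) = +0.96 V.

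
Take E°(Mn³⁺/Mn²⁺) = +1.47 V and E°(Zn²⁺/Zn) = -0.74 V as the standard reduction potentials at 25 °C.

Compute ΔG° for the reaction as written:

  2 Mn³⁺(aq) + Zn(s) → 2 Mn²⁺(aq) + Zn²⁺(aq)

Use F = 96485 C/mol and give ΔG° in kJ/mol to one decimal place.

-426.5 kJ/mol

As written, Mn³⁺/Mn²⁺ is reduced (cathode) and Zn²⁺/Zn is oxidised (anode), so E°cell = (+1.47) − (-0.74) = +2.21 V.
Balancing electrons gives n = 2.
ΔG° = −nFE° = −(2)(96485)(+2.21) = -426,464 J = -426.5 kJ/mol.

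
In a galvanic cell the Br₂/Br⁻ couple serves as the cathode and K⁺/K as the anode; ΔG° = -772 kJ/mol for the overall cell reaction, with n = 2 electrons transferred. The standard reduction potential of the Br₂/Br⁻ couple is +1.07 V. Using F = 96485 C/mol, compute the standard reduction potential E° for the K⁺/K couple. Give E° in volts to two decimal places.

E°cell = −ΔG°/(nF) = −(-772×10³)/((2)(96485)) = +4.001 V.
Since Br₂/Br⁻ is the cathode and K⁺/K the anode, E°cell = E°(Br₂/Br⁻) − E°(K⁺/K).
So E°(K⁺/K) = E°(Br₂/Br⁻) − E°cell = (+1.07) − (+4.001) = -2.93 V.

-2.93 V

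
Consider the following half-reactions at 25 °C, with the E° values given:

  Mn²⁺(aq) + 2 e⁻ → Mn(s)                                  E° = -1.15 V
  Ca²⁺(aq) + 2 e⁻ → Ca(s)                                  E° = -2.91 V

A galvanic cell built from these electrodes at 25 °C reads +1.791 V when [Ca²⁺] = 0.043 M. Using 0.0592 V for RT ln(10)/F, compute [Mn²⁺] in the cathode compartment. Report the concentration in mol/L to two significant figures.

Mn²⁺/Mn is the cathode, Ca²⁺/Ca the anode: E°cell = +1.76 V, n = 2.
Overall reaction: Mn²⁺(aq) + Ca(s) → Mn(s) + Ca²⁺(aq); Q = [Ca²⁺]^1/[Mn²⁺]^1.
From E = E° − (0.0592/n) log Q: log Q = (E° − E)·n/0.0592 = (+1.76 − (+1.791))·2/0.0592 = -1.0473.
So 1·log[Mn²⁺] = 1·log(0.043) − log Q = -1.3665 − (-1.0473) = -0.3192; [Mn²⁺] = 10^(-0.3192) ≈ 0.48 M.

0.48 M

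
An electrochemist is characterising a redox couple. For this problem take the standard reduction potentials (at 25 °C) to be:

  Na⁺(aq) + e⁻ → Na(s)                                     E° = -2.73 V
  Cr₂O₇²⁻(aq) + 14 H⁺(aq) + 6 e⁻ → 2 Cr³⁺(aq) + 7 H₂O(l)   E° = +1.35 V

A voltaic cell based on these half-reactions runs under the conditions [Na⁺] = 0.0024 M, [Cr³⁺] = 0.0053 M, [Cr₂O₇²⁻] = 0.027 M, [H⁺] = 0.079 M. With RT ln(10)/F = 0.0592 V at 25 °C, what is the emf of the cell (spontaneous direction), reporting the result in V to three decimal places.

Cr₂O₇²⁻/Cr³⁺ is the cathode (higher E°), Na⁺/Na the anode: E°cell = +1.35 − (-2.73) = +4.08 V, n = 6.
Overall: Cr₂O₇²⁻(aq) + 14 H⁺(aq) + 6 Na(s) → 2 Cr³⁺(aq) + 7 H₂O(l) + 6 Na⁺(aq)
Q = [Cr³⁺]^2·[Na⁺]^6 / ([Cr₂O₇²⁻]·[H⁺]^14); log Q = -3.268.
E = E° − (0.0592/n) log Q = +4.08 − (0.0592/6)(-3.268) = +4.112 V.

+4.112 V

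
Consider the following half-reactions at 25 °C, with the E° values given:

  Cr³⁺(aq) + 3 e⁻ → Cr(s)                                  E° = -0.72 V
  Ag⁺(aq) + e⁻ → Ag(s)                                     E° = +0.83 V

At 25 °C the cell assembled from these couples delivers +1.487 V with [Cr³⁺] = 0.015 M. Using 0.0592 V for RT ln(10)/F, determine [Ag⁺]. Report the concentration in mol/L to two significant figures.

Ag⁺/Ag is the cathode, Cr³⁺/Cr the anode: E°cell = +1.55 V, n = 3.
Overall reaction: 3 Ag⁺(aq) + Cr(s) → 3 Ag(s) + Cr³⁺(aq); Q = [Cr³⁺]^1/[Ag⁺]^3.
From E = E° − (0.0592/n) log Q: log Q = (E° − E)·n/0.0592 = (+1.55 − (+1.487))·3/0.0592 = 3.1926.
So 3·log[Ag⁺] = 1·log(0.015) − log Q = -1.8239 − (3.1926) = -5.0165; log[Ag⁺] = -5.0165 / 3 = -1.6722; [Ag⁺] = 10^(-1.6722) ≈ 0.021 M.

0.021 M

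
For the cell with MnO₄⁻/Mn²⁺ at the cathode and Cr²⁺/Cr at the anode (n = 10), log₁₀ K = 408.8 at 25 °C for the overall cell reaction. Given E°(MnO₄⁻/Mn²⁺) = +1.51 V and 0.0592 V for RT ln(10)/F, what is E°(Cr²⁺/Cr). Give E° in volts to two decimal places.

-0.91 V

E°cell = (0.0592/n)·log K = (0.0592/10)(408.8) = +2.420 V.
Since MnO₄⁻/Mn²⁺ is the cathode and Cr²⁺/Cr the anode, E°cell = E°(MnO₄⁻/Mn²⁺) − E°(Cr²⁺/Cr).
So E°(Cr²⁺/Cr) = E°(MnO₄⁻/Mn²⁺) − E°cell = (+1.51) − (+2.420) = -0.91 V.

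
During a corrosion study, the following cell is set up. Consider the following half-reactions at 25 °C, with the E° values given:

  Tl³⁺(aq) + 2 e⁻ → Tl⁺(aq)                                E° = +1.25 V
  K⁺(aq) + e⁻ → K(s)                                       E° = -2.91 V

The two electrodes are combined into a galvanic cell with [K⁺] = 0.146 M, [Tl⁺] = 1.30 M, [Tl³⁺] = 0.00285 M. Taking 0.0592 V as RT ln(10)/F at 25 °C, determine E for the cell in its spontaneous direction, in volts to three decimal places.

+4.131 V

Tl³⁺/Tl⁺ is the cathode (higher E°), K⁺/K the anode: E°cell = +1.25 − (-2.91) = +4.16 V, n = 2.
Overall: Tl³⁺(aq) + 2 K(s) → Tl⁺(aq) + 2 K⁺(aq)
Q = [Tl⁺]·[K⁺]^2 / ([Tl³⁺]); log Q = 0.988.
E = E° − (0.0592/n) log Q = +4.16 − (0.0592/2)(0.988) = +4.131 V.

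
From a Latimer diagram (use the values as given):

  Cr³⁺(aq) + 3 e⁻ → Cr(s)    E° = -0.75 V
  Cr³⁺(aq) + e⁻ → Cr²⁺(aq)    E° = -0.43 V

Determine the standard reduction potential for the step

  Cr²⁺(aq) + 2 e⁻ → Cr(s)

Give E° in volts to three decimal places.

Sequential free energies add, so n₃E°₃ = n₁E°₁ + n₂E°₂.
With n₃ = 3, and the known step contributing 1×(-0.43) V, the unknown satisfies 2·E° = 3×(-0.75) − 1×(-0.43) = -1.820.
E° = -1.820 / 2 = -0.910 V.

-0.910 V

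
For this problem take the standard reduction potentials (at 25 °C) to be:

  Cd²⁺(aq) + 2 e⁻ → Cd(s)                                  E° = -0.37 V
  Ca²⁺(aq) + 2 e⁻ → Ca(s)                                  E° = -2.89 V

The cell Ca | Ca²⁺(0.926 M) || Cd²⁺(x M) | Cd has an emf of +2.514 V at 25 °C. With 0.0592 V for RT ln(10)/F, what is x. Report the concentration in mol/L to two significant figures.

Cd²⁺/Cd is the cathode, Ca²⁺/Ca the anode: E°cell = +2.52 V, n = 2.
Overall reaction: Cd²⁺(aq) + Ca(s) → Cd(s) + Ca²⁺(aq); Q = [Ca²⁺]^1/[Cd²⁺]^1.
From E = E° − (0.0592/n) log Q: log Q = (E° − E)·n/0.0592 = (+2.52 − (+2.514))·2/0.0592 = 0.2027.
So 1·log[Cd²⁺] = 1·log(0.926) − log Q = -0.0334 − (0.2027) = -0.2361; [Cd²⁺] = 10^(-0.2361) ≈ 0.58 M.

0.58 M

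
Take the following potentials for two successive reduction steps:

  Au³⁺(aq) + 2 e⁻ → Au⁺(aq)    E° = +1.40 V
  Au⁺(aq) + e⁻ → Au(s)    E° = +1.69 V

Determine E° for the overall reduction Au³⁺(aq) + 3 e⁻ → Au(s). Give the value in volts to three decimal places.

+1.497 V

Standard free energies of sequential steps add: ΔG°₃ = ΔG°₁ + ΔG°₂, so n₃E°₃ = n₁E°₁ + n₂E°₂.
E°₃ = (2×+1.40 + 1×+1.69) / 3 = (+4.490) / 3 = +1.497 V.
Simply averaging or adding the two E° values would be wrong; the electron-weighted sum is required.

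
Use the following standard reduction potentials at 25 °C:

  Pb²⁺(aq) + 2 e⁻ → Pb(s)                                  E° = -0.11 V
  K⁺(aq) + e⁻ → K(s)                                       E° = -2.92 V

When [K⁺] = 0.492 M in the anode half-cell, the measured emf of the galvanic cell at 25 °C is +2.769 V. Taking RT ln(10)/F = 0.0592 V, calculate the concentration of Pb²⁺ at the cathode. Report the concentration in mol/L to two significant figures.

Pb²⁺/Pb is the cathode, K⁺/K the anode: E°cell = +2.81 V, n = 2.
Overall reaction: Pb²⁺(aq) + 2 K(s) → Pb(s) + 2 K⁺(aq); Q = [K⁺]^2/[Pb²⁺]^1.
From E = E° − (0.0592/n) log Q: log Q = (E° − E)·n/0.0592 = (+2.81 − (+2.769))·2/0.0592 = 1.3851.
So 1·log[Pb²⁺] = 2·log(0.492) − log Q = -0.6161 − (1.3851) = -2.0012; [Pb²⁺] = 10^(-2.0012) ≈ 0.0100 M.

0.0100 M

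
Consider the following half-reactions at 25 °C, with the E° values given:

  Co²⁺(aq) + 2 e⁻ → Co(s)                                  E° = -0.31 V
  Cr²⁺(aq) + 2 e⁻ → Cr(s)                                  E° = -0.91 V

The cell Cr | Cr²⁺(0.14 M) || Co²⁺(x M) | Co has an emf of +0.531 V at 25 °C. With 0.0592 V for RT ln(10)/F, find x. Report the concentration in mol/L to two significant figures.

Co²⁺/Co is the cathode, Cr²⁺/Cr the anode: E°cell = +0.60 V, n = 2.
Overall reaction: Co²⁺(aq) + Cr(s) → Co(s) + Cr²⁺(aq); Q = [Cr²⁺]^1/[Co²⁺]^1.
From E = E° − (0.0592/n) log Q: log Q = (E° − E)·n/0.0592 = (+0.60 − (+0.531))·2/0.0592 = 2.3311.
So 1·log[Co²⁺] = 1·log(0.14) − log Q = -0.8539 − (2.3311) = -3.1850; [Co²⁺] = 10^(-3.1850) ≈ 0.00065 M.

0.00065 M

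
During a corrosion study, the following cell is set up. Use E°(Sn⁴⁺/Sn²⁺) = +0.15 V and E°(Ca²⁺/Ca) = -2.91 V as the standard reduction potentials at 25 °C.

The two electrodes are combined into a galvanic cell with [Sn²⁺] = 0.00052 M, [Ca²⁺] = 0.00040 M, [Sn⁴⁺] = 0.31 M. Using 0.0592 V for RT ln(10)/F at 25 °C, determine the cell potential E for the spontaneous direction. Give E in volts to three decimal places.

Sn⁴⁺/Sn²⁺ is the cathode (higher E°), Ca²⁺/Ca the anode: E°cell = +0.15 − (-2.91) = +3.06 V, n = 2.
Overall: Sn⁴⁺(aq) + Ca(s) → Sn²⁺(aq) + Ca²⁺(aq)
Q = [Sn²⁺]·[Ca²⁺] / ([Sn⁴⁺]); log Q = -6.173.
E = E° − (0.0592/n) log Q = +3.06 − (0.0592/2)(-6.173) = +3.243 V.

+3.243 V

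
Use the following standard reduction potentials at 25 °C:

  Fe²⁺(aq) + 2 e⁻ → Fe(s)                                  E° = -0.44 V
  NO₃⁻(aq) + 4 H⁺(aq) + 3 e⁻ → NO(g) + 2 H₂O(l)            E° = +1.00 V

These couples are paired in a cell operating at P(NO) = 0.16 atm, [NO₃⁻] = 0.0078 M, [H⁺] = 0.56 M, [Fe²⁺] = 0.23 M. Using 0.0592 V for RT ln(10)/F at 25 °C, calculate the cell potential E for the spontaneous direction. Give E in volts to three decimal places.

NO₃⁻/NO is the cathode (higher E°), Fe²⁺/Fe the anode: E°cell = +1.00 − (-0.44) = +1.44 V, n = 6.
Overall: 2 NO₃⁻(aq) + 8 H⁺(aq) + 3 Fe(s) → 2 NO(g) + 4 H₂O(l) + 3 Fe²⁺(aq)
Q = P(NO)^2·[Fe²⁺]^3 / ([NO₃⁻]^2·[H⁺]^8); log Q = 2.724.
E = E° − (0.0592/n) log Q = +1.44 − (0.0592/6)(2.724) = +1.413 V.

+1.413 V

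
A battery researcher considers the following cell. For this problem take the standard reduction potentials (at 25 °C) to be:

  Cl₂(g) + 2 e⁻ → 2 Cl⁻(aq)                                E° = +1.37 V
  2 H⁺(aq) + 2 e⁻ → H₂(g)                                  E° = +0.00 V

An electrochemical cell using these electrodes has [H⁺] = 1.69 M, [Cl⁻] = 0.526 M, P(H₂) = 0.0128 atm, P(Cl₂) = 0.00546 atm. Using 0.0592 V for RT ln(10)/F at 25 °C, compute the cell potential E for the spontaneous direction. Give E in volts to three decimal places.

+1.250 V

Cl₂/Cl⁻ is the cathode (higher E°), H⁺/H₂ the anode: E°cell = +1.37 − (+0.00) = +1.37 V, n = 2.
Overall: Cl₂(g) + H₂(g) → 2 Cl⁻(aq) + 2 H⁺(aq)
Q = [Cl⁻]^2·[H⁺]^2 / (P(Cl₂)·P(H₂)); log Q = 4.053.
E = E° − (0.0592/n) log Q = +1.37 − (0.0592/2)(4.053) = +1.250 V.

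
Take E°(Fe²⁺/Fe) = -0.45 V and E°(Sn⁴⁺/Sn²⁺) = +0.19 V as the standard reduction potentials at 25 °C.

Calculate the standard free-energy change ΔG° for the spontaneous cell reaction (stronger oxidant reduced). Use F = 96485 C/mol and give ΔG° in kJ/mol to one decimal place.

Sn⁴⁺/Sn²⁺ (E° = +0.19 V) is the cathode; Fe²⁺/Fe (E° = -0.45 V) is the anode, so E°cell = +0.64 V.
Balancing electrons gives n = 2 (lcm of 2 and 2).
ΔG° = −nFE° = −(2)(96485)(+0.64) = -123,501 J = -123.5 kJ/mol.

-123.5 kJ/mol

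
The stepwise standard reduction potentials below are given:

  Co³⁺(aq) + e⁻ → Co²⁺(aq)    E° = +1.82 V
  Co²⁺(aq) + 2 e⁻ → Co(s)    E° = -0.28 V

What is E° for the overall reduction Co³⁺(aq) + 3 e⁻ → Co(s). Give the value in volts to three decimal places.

Adding the free-energy changes (−nFE°) of the two steps gives −n₃FE°₃ = −n₁FE°₁ − n₂FE°₂.
E°₃ = (1×+1.82 + 2×-0.28) / 3 = (+1.260) / 3 = +0.420 V.

+0.420 V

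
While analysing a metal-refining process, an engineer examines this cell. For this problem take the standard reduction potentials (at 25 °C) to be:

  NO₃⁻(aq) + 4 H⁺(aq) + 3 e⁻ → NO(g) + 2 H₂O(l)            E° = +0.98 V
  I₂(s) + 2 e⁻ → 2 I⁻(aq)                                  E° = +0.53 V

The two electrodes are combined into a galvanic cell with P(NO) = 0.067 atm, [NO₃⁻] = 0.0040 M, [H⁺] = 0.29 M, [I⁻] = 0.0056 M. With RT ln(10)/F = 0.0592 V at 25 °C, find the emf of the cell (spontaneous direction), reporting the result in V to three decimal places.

NO₃⁻/NO is the cathode (higher E°), I₂/I⁻ the anode: E°cell = +0.98 − (+0.53) = +0.45 V, n = 6.
Overall: 2 NO₃⁻(aq) + 8 H⁺(aq) + 6 I⁻(aq) → 2 NO(g) + 4 H₂O(l) + 3 I₂(s)
Q = P(NO)^2 / ([NO₃⁻]^2·[H⁺]^8·[I⁻]^6); log Q = 20.260.
E = E° − (0.0592/n) log Q = +0.45 − (0.0592/6)(20.260) = +0.250 V.

+0.250 V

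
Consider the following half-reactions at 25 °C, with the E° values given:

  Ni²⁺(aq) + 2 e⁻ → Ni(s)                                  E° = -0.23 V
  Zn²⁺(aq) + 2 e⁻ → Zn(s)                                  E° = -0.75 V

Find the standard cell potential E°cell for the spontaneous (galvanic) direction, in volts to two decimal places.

The Ni²⁺/Ni couple has the higher reduction potential, so it is the cathode; Zn²⁺/Zn is oxidised at the anode.
E°cell = E°(cathode) − E°(anode) = (-0.23) − (-0.75) = +0.52 V.

+0.52 V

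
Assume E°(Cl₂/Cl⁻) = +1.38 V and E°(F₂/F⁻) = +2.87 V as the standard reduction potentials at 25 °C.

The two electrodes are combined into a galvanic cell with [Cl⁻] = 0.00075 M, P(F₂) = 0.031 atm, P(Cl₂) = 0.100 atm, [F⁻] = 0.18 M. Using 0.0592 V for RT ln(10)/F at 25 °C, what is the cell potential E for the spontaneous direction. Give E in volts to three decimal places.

+1.334 V

F₂/F⁻ is the cathode (higher E°), Cl₂/Cl⁻ the anode: E°cell = +2.87 − (+1.38) = +1.49 V, n = 2.
Overall: F₂(g) + 2 Cl⁻(aq) → 2 F⁻(aq) + Cl₂(g)
Q = [F⁻]^2·P(Cl₂) / (P(F₂)·[Cl⁻]^2); log Q = 5.269.
E = E° − (0.0592/n) log Q = +1.49 − (0.0592/2)(5.269) = +1.334 V.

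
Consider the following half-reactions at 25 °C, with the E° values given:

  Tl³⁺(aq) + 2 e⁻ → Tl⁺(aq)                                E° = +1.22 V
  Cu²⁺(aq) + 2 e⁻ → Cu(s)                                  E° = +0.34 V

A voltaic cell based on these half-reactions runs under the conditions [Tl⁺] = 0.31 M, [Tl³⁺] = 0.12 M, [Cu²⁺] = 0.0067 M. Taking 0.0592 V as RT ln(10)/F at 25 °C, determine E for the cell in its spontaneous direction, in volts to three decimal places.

+0.932 V

Tl³⁺/Tl⁺ is the cathode (higher E°), Cu²⁺/Cu the anode: E°cell = +1.22 − (+0.34) = +0.88 V, n = 2.
Overall: Tl³⁺(aq) + Cu(s) → Tl⁺(aq) + Cu²⁺(aq)
Q = [Tl⁺]·[Cu²⁺] / ([Tl³⁺]); log Q = -1.762.
E = E° − (0.0592/n) log Q = +0.88 − (0.0592/2)(-1.762) = +0.932 V.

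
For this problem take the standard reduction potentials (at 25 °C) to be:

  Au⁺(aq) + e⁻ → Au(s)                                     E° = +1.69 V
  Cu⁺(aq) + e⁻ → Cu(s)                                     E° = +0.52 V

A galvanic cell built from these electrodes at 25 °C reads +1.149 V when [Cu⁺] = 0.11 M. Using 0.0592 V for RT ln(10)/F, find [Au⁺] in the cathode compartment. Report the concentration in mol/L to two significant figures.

0.049 M

Au⁺/Au is the cathode, Cu⁺/Cu the anode: E°cell = +1.17 V, n = 1.
Overall reaction: Au⁺(aq) + Cu(s) → Au(s) + Cu⁺(aq); Q = [Cu⁺]^1/[Au⁺]^1.
From E = E° − (0.0592/n) log Q: log Q = (E° − E)·n/0.0592 = (+1.17 − (+1.149))·1/0.0592 = 0.3547.
So 1·log[Au⁺] = 1·log(0.11) − log Q = -0.9586 − (0.3547) = -1.3133; [Au⁺] = 10^(-1.3133) ≈ 0.049 M.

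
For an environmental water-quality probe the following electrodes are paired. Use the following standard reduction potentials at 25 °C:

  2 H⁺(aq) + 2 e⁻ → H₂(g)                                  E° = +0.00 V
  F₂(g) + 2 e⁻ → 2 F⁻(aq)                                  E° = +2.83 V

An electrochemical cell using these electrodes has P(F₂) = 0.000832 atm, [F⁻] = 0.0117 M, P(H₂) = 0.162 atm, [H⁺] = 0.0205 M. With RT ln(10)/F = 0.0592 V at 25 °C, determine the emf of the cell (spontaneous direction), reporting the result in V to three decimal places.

+2.930 V

F₂/F⁻ is the cathode (higher E°), H⁺/H₂ the anode: E°cell = +2.83 − (+0.00) = +2.83 V, n = 2.
Overall: F₂(g) + H₂(g) → 2 F⁻(aq) + 2 H⁺(aq)
Q = [F⁻]^2·[H⁺]^2 / (P(F₂)·P(H₂)); log Q = -3.370.
E = E° − (0.0592/n) log Q = +2.83 − (0.0592/2)(-3.370) = +2.930 V.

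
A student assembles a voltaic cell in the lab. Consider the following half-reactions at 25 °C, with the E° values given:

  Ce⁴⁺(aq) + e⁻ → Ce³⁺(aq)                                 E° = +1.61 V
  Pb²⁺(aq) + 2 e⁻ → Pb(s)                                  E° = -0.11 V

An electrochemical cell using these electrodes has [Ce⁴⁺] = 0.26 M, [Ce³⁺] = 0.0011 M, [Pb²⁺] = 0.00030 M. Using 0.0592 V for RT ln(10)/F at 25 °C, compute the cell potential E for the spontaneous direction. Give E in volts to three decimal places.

Ce⁴⁺/Ce³⁺ is the cathode (higher E°), Pb²⁺/Pb the anode: E°cell = +1.61 − (-0.11) = +1.72 V, n = 2.
Overall: 2 Ce⁴⁺(aq) + Pb(s) → 2 Ce³⁺(aq) + Pb²⁺(aq)
Q = [Ce³⁺]^2·[Pb²⁺] / ([Ce⁴⁺]^2); log Q = -8.270.
E = E° − (0.0592/n) log Q = +1.72 − (0.0592/2)(-8.270) = +1.965 V.

+1.965 V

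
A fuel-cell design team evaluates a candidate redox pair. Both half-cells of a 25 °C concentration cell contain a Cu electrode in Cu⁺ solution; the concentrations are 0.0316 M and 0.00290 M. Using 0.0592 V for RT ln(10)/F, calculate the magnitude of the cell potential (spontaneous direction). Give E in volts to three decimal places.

+0.061 V

For a concentration cell E°cell = 0. The 0.0316 M side is the cathode (reduction is favoured where [Cu⁺] is higher).
With n = 1, E = −(0.0592/1) log([Cu⁺]ₐₙ/[Cu⁺]꜀ₐₜ) = −(0.0592/1) log(0.0029/0.0316) = −(0.0592/1)(-1.037) = +0.061 V.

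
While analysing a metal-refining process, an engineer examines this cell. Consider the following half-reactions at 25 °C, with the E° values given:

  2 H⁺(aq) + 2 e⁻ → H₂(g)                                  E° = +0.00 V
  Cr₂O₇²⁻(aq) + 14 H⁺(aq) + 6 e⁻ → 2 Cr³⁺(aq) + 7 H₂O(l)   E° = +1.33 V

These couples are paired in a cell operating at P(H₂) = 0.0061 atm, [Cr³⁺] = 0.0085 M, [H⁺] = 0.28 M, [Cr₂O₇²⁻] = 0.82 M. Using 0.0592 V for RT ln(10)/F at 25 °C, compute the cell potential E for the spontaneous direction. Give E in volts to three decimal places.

+1.261 V

Cr₂O₇²⁻/Cr³⁺ is the cathode (higher E°), H⁺/H₂ the anode: E°cell = +1.33 − (+0.00) = +1.33 V, n = 6.
Overall: Cr₂O₇²⁻(aq) + 8 H⁺(aq) + 3 H₂(g) → 2 Cr³⁺(aq) + 7 H₂O(l)
Q = [Cr³⁺]^2 / ([Cr₂O₇²⁻]·[H⁺]^8·P(H₂)^3); log Q = 7.012.
E = E° − (0.0592/n) log Q = +1.33 − (0.0592/6)(7.012) = +1.261 V.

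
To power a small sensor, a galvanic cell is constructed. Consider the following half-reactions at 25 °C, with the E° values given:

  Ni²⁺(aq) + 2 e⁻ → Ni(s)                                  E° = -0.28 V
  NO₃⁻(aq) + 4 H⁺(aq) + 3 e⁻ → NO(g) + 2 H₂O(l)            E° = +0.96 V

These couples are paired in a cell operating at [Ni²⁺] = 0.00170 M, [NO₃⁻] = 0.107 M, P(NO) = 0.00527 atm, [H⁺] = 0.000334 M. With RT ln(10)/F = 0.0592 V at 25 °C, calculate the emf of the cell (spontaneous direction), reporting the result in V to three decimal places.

NO₃⁻/NO is the cathode (higher E°), Ni²⁺/Ni the anode: E°cell = +0.96 − (-0.28) = +1.24 V, n = 6.
Overall: 2 NO₃⁻(aq) + 8 H⁺(aq) + 3 Ni(s) → 2 NO(g) + 4 H₂O(l) + 3 Ni²⁺(aq)
Q = P(NO)^2·[Ni²⁺]^3 / ([NO₃⁻]^2·[H⁺]^8); log Q = 16.886.
E = E° − (0.0592/n) log Q = +1.24 − (0.0592/6)(16.886) = +1.073 V.

+1.073 V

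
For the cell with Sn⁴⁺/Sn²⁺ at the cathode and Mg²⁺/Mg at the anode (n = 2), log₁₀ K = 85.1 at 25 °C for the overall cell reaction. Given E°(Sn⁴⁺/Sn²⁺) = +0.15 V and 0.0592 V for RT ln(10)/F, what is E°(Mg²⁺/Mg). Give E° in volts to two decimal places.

E°cell = (0.0592/n)·log K = (0.0592/2)(85.1) = +2.519 V.
Since Sn⁴⁺/Sn²⁺ is the cathode and Mg²⁺/Mg the anode, E°cell = E°(Sn⁴⁺/Sn²⁺) − E°(Mg²⁺/Mg).
So E°(Mg²⁺/Mg) = E°(Sn⁴⁺/Sn²⁺) − E°cell = (+0.15) − (+2.519) = -2.37 V.

-2.37 V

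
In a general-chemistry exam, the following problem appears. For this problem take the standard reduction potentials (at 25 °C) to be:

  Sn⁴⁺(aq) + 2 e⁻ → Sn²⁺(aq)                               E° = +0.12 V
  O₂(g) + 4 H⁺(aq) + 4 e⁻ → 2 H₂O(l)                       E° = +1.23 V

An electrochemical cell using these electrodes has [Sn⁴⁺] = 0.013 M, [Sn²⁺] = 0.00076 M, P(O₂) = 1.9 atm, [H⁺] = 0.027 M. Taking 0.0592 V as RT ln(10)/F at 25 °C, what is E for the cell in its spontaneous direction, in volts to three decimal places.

O₂/H₂O is the cathode (higher E°), Sn⁴⁺/Sn²⁺ the anode: E°cell = +1.23 − (+0.12) = +1.11 V, n = 4.
Overall: O₂(g) + 4 H⁺(aq) + 2 Sn²⁺(aq) → 2 H₂O(l) + 2 Sn⁴⁺(aq)
Q = [Sn⁴⁺]^2 / (P(O₂)·[H⁺]^4·[Sn²⁺]^2); log Q = 8.462.
E = E° − (0.0592/n) log Q = +1.11 − (0.0592/4)(8.462) = +0.985 V.

+0.985 V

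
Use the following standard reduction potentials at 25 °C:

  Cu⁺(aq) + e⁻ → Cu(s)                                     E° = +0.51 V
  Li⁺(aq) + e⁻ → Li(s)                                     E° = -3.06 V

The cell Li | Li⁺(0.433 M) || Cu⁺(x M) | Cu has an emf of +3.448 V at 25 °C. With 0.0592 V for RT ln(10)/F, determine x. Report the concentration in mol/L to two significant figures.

0.0038 M

Cu⁺/Cu is the cathode, Li⁺/Li the anode: E°cell = +3.57 V, n = 1.
Overall reaction: Cu⁺(aq) + Li(s) → Cu(s) + Li⁺(aq); Q = [Li⁺]^1/[Cu⁺]^1.
From E = E° − (0.0592/n) log Q: log Q = (E° − E)·n/0.0592 = (+3.57 − (+3.448))·1/0.0592 = 2.0608.
So 1·log[Cu⁺] = 1·log(0.433) − log Q = -0.3635 − (2.0608) = -2.4243; [Cu⁺] = 10^(-2.4243) ≈ 0.0038 M.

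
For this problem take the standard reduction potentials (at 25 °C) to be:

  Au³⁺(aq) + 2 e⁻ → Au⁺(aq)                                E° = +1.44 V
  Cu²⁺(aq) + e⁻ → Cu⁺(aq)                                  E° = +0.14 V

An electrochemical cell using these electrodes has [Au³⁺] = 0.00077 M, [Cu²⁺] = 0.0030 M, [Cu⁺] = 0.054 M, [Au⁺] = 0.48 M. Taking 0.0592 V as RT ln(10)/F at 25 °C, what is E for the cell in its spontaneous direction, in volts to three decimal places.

+1.292 V

Au³⁺/Au⁺ is the cathode (higher E°), Cu²⁺/Cu⁺ the anode: E°cell = +1.44 − (+0.14) = +1.30 V, n = 2.
Overall: Au³⁺(aq) + 2 Cu⁺(aq) → Au⁺(aq) + 2 Cu²⁺(aq)
Q = [Au⁺]·[Cu²⁺]^2 / ([Au³⁺]·[Cu⁺]^2); log Q = 0.284.
E = E° − (0.0592/n) log Q = +1.30 − (0.0592/2)(0.284) = +1.292 V.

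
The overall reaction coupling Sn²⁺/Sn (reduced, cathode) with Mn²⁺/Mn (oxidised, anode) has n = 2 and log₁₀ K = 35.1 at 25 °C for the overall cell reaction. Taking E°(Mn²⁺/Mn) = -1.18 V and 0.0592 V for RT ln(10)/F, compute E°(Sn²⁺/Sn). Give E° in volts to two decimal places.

E°cell = (0.0592/n)·log K = (0.0592/2)(35.1) = +1.039 V.
Since Sn²⁺/Sn is the cathode and Mn²⁺/Mn the anode, E°cell = E°(Sn²⁺/Sn) − E°(Mn²⁺/Mn).
So E°(Sn²⁺/Sn) = E°cell + E°(Mn²⁺/Mn) = +1.039 + (-1.18) = -0.14 V.

-0.14 V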